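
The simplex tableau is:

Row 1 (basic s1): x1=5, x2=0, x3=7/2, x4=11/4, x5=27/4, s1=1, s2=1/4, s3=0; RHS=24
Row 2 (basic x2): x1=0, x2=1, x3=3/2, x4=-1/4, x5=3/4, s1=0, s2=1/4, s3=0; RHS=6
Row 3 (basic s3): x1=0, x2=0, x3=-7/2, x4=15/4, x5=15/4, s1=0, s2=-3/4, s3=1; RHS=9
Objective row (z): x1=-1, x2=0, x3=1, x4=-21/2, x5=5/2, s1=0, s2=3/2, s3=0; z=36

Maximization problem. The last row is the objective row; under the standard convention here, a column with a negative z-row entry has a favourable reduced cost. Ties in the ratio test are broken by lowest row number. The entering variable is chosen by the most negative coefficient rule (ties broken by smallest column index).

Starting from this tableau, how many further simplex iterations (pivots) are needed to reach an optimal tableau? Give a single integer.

pivot: x4 in, s3 out → z = 306/5
pivot: x3 in, s1 out → z = 7866/91
No improving column remains; optimal.

2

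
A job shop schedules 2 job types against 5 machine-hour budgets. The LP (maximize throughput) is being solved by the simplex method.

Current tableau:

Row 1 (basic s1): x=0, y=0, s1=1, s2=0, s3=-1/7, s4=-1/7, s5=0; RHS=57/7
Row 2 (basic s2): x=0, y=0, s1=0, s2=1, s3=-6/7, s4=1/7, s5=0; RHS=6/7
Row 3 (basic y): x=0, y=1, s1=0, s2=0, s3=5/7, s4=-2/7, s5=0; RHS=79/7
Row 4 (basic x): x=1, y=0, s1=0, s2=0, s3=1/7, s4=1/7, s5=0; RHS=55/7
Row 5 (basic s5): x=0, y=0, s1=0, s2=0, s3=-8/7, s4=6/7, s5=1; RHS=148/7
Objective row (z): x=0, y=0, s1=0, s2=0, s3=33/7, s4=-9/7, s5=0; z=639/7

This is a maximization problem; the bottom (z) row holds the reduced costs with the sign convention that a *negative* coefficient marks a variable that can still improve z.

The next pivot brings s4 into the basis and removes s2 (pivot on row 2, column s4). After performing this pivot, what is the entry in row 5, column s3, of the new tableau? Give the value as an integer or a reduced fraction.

4

Pivot element is row 2, column s4: 1/7.
Normalize row 2: new (row 2, s3) = (-6/7)/(1/7) = -6.
row 5 ← row 5 − (6/7)·(new row 2): -8/7 − (6/7)·(-6) = 4.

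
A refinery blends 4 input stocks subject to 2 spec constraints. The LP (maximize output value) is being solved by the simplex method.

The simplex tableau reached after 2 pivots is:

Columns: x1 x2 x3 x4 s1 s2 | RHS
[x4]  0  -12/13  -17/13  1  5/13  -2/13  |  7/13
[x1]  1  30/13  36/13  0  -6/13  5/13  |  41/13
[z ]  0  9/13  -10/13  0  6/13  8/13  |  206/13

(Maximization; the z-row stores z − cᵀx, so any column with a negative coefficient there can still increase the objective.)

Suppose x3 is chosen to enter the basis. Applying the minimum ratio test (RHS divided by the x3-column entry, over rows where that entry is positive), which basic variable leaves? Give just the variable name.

x1

Ratios: row 1 (x4): entry -17/13 ≤ 0, skip; row 2 (x1): (41/13)/(36/13) = 41/36.
Minimum ratio 41/36 is in the x1 row, so x1 leaves.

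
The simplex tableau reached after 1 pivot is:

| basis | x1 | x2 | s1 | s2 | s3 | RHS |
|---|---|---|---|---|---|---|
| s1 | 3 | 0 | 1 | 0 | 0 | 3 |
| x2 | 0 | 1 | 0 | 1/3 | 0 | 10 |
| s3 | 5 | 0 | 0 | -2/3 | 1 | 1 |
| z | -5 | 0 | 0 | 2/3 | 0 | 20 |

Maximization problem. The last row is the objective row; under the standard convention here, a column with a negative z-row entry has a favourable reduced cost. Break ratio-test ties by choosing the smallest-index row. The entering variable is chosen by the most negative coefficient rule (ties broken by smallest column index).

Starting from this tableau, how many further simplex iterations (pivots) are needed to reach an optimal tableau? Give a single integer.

pivot: x1 in, s3 out → z = 21
No improving column remains; optimal.

1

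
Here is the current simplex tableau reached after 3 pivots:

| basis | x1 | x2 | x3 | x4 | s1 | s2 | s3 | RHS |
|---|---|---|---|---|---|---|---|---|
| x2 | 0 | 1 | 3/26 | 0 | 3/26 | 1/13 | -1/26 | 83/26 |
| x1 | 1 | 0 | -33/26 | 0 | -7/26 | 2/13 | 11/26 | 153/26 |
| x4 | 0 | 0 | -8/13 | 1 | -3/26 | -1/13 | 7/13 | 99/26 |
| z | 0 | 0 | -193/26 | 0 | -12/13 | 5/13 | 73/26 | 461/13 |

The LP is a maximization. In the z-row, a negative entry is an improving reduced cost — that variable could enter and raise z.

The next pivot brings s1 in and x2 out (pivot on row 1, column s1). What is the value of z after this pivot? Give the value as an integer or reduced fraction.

Minimum ratio for s1: (83/26)/(3/26) = 83/3.
z changes by −(z-row coeff of s1)·ratio = −(-12/13)·(83/3) = 332/13.
New z = 461/13 + (332/13) = 61.

61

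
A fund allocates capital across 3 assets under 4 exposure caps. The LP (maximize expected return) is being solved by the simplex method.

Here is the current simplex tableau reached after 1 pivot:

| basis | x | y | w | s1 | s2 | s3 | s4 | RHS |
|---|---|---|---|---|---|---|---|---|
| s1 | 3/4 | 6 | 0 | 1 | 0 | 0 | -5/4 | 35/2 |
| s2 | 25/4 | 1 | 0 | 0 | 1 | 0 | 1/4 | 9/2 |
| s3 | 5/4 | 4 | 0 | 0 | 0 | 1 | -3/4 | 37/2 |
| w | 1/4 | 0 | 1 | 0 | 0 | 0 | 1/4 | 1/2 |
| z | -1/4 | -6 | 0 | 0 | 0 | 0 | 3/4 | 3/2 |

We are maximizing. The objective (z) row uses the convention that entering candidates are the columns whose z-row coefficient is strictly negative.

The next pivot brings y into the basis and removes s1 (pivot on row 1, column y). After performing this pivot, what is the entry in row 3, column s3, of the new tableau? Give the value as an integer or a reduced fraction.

Pivot element is row 1, column y: 6.
Normalize row 1: new (row 1, s3) = 0/6 = 0.
row 3 ← row 3 − 4·(new row 1): 1 − 4·0 = 1.

1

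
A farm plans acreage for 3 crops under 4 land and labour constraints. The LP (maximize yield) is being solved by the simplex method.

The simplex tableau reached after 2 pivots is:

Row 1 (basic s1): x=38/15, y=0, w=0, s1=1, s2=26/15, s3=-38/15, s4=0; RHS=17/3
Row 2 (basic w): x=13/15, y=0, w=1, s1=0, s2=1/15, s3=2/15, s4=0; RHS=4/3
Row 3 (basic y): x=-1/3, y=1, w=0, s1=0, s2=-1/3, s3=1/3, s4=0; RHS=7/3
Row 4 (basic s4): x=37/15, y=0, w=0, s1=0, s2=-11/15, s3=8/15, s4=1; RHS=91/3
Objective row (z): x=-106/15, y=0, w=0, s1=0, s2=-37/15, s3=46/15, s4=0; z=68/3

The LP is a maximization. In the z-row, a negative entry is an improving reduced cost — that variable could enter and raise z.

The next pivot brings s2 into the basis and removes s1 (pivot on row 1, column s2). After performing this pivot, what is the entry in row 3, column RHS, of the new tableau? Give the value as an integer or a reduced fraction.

89/26

Pivot element is row 1, column s2: 26/15.
Normalize row 1: new (row 1, RHS) = (17/3)/(26/15) = 85/26.
row 3 ← row 3 − (-1/3)·(new row 1): 7/3 − (-1/3)·(85/26) = 89/26.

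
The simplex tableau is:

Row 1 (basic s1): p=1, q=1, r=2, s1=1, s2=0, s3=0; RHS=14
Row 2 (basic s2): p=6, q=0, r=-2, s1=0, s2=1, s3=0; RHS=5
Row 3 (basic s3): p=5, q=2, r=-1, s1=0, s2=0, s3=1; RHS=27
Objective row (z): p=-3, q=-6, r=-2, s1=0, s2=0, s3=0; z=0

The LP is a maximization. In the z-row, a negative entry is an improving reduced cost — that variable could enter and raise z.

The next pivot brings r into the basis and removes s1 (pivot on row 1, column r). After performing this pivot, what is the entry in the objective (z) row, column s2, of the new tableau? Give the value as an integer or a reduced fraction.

0

Pivot element is row 1, column r: 2.
Normalize row 1: new (row 1, s2) = 0/2 = 0.
z-row ← z-row − (-2)·(new row 1): 0 − (-2)·0 = 0.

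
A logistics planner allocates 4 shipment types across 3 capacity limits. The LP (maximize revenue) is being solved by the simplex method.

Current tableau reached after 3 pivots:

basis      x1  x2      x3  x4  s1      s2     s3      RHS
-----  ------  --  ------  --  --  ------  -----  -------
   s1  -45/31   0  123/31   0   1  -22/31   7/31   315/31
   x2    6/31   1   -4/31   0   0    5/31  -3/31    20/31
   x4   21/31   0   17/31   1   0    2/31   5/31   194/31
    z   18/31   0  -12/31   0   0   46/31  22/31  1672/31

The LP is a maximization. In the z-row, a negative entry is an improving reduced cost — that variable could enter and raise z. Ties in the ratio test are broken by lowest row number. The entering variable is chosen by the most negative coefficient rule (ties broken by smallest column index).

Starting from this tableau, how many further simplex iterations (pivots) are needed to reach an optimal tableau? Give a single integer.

1

pivot: x3 in, s1 out → z = 2252/41
No improving column remains; optimal.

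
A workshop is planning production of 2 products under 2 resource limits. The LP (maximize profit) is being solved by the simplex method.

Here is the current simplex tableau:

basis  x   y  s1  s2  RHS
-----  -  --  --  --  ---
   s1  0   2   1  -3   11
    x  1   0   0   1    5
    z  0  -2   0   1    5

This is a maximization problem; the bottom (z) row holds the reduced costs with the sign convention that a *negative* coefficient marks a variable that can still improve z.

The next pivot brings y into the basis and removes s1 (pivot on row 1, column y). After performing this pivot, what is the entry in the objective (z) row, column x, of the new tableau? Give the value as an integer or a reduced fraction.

Pivot element is row 1, column y: 2.
Normalize row 1: new (row 1, x) = 0/2 = 0.
z-row ← z-row − (-2)·(new row 1): 0 − (-2)·0 = 0.

0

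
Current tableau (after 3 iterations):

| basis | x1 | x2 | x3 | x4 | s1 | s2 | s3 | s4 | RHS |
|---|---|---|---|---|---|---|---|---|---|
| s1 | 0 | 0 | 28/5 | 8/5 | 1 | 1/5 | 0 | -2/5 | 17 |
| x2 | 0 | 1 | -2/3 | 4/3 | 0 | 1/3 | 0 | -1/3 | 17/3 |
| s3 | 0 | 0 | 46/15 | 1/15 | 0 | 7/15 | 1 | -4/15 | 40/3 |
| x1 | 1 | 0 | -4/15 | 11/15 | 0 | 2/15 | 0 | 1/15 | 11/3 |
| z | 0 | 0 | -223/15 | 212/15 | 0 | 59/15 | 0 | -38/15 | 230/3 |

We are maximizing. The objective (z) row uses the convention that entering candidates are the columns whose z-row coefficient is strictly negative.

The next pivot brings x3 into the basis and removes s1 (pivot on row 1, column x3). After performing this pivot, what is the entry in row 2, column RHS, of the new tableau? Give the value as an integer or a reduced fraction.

Pivot element is row 1, column x3: 28/5.
Normalize row 1: new (row 1, RHS) = 17/(28/5) = 85/28.
row 2 ← row 2 − (-2/3)·(new row 1): 17/3 − (-2/3)·(85/28) = 323/42.

323/42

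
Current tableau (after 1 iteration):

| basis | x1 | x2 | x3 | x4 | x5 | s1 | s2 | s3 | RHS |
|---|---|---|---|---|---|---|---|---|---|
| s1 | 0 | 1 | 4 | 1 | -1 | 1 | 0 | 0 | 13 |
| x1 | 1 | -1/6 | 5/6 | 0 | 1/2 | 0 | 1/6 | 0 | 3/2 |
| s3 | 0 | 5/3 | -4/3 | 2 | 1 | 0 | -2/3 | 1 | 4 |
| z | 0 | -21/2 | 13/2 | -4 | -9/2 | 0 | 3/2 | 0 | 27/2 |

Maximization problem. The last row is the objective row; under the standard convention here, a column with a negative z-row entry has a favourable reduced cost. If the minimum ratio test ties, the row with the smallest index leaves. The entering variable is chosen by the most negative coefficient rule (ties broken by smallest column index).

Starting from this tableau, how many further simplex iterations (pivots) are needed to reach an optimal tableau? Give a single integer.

pivot: x2 in, s3 out → z = 387/10
pivot: s2 in, x1 out → z = 90
No improving column remains; optimal.

2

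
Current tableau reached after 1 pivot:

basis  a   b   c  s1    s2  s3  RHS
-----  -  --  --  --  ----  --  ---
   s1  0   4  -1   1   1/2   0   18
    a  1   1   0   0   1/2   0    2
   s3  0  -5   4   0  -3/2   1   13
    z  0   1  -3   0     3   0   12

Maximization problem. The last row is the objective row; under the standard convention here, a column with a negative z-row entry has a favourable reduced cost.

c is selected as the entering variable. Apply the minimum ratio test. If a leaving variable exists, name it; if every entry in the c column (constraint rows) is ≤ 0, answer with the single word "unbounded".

s3

Ratios: row 1 (s1): entry -1 ≤ 0, skip; row 2 (a): entry 0 ≤ 0, skip; row 3 (s3): 13/4 = 13/4.
Minimum ratio is in the s3 row, so s3 leaves.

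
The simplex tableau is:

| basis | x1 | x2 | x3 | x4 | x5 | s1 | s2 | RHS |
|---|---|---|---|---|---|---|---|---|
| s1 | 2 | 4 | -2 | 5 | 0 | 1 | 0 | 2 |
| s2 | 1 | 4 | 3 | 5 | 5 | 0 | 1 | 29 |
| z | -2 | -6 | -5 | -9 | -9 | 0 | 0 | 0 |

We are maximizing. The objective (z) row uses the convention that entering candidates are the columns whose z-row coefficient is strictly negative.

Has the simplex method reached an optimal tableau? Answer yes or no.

no

Column x1 has objective-row coefficient -2, which is negative; an improving pivot exists, so not yet optimal.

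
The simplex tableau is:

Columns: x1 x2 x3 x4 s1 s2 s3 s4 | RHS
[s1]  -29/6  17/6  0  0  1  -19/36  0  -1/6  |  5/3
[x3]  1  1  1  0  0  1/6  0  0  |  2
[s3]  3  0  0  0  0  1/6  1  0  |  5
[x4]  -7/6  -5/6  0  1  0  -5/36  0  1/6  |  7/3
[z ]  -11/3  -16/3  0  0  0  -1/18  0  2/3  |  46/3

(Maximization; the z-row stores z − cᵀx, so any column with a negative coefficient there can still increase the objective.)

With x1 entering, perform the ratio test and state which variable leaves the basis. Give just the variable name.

Ratios: row 1 (s1): entry -29/6 ≤ 0, skip; row 2 (x3): 2/1 = 2; row 3 (s3): 5/3 = 5/3; row 4 (x4): entry -7/6 ≤ 0, skip.
Minimum ratio 5/3 is in the s3 row, so s3 leaves.

s3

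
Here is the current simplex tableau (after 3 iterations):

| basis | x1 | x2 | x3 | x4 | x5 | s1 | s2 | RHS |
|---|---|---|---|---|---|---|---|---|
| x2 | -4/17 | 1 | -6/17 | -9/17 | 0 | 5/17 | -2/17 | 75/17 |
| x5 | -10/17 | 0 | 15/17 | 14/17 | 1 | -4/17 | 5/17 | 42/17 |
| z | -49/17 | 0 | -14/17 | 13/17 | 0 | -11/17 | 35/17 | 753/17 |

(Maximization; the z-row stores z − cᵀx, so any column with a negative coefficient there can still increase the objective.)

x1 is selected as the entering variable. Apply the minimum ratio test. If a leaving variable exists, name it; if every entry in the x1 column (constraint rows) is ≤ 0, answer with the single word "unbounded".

x1-column entries: row 1: -4/17, row 2: -10/17. All ≤ 0, so x1 can increase without bound; the LP is unbounded in this direction.

unbounded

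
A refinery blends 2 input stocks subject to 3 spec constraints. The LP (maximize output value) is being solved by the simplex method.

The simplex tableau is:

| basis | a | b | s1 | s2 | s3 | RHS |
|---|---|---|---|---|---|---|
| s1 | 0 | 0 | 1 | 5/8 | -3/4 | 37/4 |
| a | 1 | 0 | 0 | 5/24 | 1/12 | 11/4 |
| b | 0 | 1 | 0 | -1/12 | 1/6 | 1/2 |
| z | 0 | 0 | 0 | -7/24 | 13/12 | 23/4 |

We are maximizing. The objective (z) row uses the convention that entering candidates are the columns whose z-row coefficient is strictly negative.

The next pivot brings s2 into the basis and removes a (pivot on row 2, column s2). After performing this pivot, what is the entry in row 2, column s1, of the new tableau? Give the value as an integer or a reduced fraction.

0

Pivot element is row 2, column s2: 5/24.
Normalize row 2: new (row 2, s1) = 0/(5/24) = 0.
Row 2 is the pivot row, so the entry is 0.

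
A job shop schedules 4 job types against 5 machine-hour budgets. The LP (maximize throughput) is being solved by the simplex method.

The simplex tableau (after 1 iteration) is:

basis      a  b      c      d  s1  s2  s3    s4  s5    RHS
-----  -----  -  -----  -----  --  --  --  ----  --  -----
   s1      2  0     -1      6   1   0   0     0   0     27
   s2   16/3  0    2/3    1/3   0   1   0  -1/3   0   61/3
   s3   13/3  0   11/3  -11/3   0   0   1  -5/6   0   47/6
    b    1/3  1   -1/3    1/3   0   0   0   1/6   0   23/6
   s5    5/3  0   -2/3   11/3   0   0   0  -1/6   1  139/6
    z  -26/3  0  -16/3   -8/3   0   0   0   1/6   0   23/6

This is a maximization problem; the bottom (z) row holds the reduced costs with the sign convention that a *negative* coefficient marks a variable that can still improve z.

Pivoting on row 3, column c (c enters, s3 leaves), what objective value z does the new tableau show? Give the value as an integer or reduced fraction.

335/22

Minimum ratio for c: (47/6)/(11/3) = 47/22.
z changes by −(z-row coeff of c)·ratio = −(-16/3)·(47/22) = 376/33.
New z = 23/6 + (376/33) = 335/22.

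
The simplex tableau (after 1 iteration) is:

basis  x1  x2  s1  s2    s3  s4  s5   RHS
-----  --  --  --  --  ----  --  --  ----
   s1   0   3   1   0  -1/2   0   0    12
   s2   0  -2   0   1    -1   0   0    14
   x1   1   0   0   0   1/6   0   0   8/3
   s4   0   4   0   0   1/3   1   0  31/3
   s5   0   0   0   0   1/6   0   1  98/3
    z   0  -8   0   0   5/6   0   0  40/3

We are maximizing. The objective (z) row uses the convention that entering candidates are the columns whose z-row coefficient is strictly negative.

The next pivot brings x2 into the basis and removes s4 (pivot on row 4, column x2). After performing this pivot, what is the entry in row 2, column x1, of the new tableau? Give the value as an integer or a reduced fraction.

Pivot element is row 4, column x2: 4.
Normalize row 4: new (row 4, x1) = 0/4 = 0.
row 2 ← row 2 − (-2)·(new row 4): 0 − (-2)·0 = 0.

0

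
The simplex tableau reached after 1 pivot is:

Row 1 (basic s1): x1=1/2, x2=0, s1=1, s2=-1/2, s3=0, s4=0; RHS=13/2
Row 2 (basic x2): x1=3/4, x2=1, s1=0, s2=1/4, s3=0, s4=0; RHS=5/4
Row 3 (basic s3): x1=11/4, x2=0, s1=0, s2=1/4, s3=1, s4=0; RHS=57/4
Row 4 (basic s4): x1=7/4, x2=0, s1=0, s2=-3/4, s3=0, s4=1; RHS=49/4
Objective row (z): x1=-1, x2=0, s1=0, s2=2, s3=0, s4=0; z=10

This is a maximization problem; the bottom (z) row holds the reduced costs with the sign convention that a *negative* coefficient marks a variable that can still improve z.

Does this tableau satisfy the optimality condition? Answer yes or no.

Column x1 has objective-row coefficient -1, which is negative; an improving pivot exists, so not yet optimal.

no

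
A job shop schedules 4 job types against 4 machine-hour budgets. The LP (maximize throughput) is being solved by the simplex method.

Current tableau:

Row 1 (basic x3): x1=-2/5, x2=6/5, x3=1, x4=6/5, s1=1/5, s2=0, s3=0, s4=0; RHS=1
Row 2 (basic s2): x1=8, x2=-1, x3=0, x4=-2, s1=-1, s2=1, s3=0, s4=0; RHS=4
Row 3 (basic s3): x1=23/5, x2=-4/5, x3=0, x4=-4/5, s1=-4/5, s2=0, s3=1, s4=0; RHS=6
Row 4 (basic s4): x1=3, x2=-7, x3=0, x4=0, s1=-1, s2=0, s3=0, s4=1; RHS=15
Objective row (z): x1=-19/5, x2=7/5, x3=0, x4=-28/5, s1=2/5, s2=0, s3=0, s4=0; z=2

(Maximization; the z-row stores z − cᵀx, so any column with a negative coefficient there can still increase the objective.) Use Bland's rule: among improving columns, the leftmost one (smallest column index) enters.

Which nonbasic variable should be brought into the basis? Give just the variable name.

Objective-row coefficients: x1: -19/5, x2: 7/5, x3: 0, x4: -28/5, s1: 2/5, s2: 0, s3: 0, s4: 0.
Improving columns: x1, x4. Bland's rule picks the smallest column index → x1.

x1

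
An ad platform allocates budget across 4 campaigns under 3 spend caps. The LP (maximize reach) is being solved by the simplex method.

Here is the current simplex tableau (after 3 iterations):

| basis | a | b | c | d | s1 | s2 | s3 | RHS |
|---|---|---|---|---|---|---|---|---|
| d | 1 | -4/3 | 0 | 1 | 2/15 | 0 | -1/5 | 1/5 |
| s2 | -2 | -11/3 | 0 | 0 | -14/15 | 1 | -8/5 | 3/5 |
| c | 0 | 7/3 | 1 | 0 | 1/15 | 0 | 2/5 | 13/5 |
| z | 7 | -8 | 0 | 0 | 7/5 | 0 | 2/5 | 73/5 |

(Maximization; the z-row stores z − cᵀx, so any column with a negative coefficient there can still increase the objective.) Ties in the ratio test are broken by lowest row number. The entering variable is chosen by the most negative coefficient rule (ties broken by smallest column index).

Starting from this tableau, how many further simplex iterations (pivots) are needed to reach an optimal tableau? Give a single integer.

1

pivot: b in, c out → z = 823/35
No improving column remains; optimal.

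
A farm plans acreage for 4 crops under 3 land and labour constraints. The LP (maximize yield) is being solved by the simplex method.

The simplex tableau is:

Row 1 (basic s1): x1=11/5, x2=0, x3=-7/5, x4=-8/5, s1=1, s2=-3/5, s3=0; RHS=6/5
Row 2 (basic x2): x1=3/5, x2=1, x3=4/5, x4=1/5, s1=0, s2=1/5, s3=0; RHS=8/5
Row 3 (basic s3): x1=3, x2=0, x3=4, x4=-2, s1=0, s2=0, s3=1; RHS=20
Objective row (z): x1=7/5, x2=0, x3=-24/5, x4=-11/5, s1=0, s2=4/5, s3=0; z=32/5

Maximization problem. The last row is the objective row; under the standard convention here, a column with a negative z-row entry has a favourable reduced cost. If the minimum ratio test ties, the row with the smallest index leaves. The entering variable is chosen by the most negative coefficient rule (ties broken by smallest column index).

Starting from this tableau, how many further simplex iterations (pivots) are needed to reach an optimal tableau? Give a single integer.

2

pivot: x3 in, x2 out → z = 16
pivot: x4 in, x3 out → z = 24
No improving column remains; optimal.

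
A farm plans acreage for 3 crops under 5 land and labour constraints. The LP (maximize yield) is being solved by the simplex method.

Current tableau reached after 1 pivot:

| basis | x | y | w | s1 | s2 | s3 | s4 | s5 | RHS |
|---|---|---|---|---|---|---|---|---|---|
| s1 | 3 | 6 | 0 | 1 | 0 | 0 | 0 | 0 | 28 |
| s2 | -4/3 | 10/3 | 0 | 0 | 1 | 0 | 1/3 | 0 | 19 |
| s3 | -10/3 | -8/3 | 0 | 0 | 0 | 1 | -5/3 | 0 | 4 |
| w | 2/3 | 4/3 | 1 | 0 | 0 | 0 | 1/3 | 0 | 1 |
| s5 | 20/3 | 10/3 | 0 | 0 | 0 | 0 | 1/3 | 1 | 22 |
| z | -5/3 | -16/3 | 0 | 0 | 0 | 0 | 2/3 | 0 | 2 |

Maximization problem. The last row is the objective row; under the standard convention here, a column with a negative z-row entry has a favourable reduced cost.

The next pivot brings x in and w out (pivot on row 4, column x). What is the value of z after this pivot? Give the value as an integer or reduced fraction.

Minimum ratio for x: 1/(2/3) = 3/2.
z changes by −(z-row coeff of x)·ratio = −(-5/3)·(3/2) = 5/2.
New z = 2 + (5/2) = 9/2.

9/2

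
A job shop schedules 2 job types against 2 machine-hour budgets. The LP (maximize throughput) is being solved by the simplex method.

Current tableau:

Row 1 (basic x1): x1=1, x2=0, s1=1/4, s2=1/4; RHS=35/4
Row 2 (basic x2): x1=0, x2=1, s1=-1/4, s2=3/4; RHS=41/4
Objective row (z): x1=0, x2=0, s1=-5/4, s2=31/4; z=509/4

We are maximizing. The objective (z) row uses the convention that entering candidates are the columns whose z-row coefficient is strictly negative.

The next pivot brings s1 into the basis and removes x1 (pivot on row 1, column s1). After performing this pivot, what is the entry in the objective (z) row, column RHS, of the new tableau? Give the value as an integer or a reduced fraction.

Pivot element is row 1, column s1: 1/4.
Normalize row 1: new (row 1, RHS) = (35/4)/(1/4) = 35.
z-row ← z-row − (-5/4)·(new row 1): 509/4 − (-5/4)·35 = 171.

171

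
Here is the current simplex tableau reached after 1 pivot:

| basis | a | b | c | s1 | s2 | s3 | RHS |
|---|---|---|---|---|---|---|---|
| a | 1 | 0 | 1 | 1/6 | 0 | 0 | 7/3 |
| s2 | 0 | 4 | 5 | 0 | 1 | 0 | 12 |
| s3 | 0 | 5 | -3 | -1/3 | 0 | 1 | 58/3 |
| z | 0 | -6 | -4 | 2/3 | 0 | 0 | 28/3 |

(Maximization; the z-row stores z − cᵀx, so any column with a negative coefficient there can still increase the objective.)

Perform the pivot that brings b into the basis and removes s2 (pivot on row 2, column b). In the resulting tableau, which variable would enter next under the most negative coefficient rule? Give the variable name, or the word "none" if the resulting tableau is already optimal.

Pivot element 4. New z-row = old z-row − (-6)·(row 2/4).
Updated z-row coefficients: a: 0, b: 0, c: 7/2, s1: 2/3, s2: 3/2, s3: 0.
No coefficient is strictly negative; the tableau after this pivot is optimal.

none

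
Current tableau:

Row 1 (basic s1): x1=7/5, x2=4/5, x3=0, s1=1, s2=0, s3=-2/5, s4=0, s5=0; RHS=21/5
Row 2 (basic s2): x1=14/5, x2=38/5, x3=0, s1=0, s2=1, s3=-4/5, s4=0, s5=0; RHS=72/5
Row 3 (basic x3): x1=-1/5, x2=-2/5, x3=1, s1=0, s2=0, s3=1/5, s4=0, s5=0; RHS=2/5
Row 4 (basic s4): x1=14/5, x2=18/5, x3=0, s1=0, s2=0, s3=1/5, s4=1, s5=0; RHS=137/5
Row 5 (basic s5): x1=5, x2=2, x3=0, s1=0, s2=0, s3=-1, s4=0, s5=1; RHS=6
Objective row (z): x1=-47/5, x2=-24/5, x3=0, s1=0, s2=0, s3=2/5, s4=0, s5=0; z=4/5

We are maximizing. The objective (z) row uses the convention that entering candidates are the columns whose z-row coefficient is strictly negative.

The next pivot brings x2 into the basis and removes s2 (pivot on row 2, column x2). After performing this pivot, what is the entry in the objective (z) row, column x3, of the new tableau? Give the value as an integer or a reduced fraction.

0

Pivot element is row 2, column x2: 38/5.
Normalize row 2: new (row 2, x3) = 0/(38/5) = 0.
z-row ← z-row − (-24/5)·(new row 2): 0 − (-24/5)·0 = 0.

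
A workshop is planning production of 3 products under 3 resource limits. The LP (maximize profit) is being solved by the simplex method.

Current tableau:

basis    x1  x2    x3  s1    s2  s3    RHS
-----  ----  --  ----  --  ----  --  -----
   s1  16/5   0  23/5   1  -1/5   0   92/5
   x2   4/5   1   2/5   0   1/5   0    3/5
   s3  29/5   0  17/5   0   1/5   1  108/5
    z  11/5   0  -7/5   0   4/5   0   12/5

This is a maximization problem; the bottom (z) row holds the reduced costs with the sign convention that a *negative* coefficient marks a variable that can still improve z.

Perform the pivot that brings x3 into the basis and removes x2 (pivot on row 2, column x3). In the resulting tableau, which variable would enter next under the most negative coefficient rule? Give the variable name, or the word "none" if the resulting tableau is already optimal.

Pivot element 2/5. New z-row = old z-row − (-7/5)·(row 2/(2/5)).
Updated z-row coefficients: x1: 5, x2: 7/2, x3: 0, s1: 0, s2: 3/2, s3: 0.
No coefficient is strictly negative; the tableau after this pivot is optimal.

none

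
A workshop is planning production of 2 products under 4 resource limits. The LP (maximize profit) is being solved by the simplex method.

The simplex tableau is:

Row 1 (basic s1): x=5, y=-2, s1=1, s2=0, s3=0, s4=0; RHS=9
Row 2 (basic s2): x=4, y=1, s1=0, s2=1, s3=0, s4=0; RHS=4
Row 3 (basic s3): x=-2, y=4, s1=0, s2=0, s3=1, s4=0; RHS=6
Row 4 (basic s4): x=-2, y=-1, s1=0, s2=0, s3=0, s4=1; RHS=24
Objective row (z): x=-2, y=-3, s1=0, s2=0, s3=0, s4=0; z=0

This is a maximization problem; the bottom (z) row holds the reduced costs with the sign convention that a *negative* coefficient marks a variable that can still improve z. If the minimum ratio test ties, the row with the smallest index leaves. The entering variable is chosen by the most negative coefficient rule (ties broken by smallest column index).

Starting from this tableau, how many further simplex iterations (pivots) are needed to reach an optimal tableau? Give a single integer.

pivot: y in, s3 out → z = 9/2
pivot: x in, s2 out → z = 58/9
No improving column remains; optimal.

2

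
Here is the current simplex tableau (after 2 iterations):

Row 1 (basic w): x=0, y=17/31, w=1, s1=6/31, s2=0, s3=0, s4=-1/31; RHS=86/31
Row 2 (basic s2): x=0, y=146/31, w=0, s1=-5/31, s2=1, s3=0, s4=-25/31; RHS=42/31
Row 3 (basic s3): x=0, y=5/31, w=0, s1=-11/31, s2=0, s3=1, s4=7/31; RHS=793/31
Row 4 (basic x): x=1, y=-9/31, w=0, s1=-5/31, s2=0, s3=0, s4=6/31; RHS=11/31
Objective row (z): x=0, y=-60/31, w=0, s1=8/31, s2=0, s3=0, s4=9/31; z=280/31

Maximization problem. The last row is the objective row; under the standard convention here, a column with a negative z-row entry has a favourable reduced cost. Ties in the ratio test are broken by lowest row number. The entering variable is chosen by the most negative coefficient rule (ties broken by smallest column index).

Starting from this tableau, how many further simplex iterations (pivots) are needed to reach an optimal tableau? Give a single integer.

2

pivot: y in, s2 out → z = 700/73
pivot: s4 in, x out → z = 68/7
No improving column remains; optimal.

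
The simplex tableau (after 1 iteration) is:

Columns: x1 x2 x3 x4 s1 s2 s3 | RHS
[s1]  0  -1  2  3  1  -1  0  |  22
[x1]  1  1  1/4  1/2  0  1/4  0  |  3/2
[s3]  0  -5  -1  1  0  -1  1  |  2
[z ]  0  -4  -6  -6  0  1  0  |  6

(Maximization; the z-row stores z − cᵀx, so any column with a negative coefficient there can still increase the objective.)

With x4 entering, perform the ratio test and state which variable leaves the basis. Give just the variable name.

Ratios: row 1 (s1): 22/3 = 22/3; row 2 (x1): (3/2)/(1/2) = 3; row 3 (s3): 2/1 = 2.
Minimum ratio 2 is in the s3 row, so s3 leaves.

s3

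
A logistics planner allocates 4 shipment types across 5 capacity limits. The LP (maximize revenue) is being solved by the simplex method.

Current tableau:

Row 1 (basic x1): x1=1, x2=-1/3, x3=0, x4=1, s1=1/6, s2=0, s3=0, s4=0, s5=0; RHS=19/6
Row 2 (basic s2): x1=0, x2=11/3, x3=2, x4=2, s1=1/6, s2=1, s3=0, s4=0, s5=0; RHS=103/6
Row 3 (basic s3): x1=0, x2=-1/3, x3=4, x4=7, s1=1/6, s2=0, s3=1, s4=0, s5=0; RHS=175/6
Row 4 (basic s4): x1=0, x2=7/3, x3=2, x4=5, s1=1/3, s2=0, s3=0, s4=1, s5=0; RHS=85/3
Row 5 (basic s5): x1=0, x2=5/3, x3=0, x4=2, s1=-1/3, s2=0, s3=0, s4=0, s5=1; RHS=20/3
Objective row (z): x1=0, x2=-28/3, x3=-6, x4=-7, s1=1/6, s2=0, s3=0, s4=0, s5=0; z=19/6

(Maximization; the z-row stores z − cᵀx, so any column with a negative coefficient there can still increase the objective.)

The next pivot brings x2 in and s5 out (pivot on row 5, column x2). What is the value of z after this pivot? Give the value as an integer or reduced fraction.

81/2

Minimum ratio for x2: (20/3)/(5/3) = 4.
z changes by −(z-row coeff of x2)·ratio = −(-28/3)·4 = 112/3.
New z = 19/6 + (112/3) = 81/2.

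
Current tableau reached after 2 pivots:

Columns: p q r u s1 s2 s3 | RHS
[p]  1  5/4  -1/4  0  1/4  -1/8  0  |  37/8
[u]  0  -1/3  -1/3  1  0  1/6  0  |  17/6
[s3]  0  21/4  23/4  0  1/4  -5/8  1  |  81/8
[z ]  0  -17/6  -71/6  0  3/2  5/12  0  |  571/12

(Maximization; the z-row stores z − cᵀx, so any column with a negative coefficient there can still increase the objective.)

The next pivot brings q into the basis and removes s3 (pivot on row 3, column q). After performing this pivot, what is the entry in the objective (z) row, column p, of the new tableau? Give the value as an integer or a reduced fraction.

0

Pivot element is row 3, column q: 21/4.
Normalize row 3: new (row 3, p) = 0/(21/4) = 0.
z-row ← z-row − (-17/6)·(new row 3): 0 − (-17/6)·0 = 0.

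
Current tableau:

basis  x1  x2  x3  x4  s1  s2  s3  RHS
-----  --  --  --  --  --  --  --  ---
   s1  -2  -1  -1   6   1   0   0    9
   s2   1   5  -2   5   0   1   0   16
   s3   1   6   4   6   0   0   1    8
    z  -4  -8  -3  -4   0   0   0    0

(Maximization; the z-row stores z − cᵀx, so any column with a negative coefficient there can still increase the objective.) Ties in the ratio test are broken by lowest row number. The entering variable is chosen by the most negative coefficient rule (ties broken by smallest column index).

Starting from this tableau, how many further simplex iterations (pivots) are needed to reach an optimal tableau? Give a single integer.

pivot: x2 in, s3 out → z = 32/3
pivot: x1 in, x2 out → z = 32
No improving column remains; optimal.

2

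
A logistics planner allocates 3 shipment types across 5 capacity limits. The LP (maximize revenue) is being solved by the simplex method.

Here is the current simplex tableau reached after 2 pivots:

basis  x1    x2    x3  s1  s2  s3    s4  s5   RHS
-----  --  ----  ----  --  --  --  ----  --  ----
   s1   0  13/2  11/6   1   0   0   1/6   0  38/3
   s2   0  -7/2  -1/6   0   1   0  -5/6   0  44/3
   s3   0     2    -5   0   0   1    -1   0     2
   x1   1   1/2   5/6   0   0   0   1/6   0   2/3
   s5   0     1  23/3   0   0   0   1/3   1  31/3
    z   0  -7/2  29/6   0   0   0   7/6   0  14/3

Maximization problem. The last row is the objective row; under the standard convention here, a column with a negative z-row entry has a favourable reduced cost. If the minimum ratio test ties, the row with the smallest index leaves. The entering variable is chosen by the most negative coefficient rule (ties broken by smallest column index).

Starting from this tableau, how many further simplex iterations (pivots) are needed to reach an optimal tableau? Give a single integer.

pivot: x2 in, s3 out → z = 49/6
pivot: x3 in, x1 out → z = 212/25
No improving column remains; optimal.

2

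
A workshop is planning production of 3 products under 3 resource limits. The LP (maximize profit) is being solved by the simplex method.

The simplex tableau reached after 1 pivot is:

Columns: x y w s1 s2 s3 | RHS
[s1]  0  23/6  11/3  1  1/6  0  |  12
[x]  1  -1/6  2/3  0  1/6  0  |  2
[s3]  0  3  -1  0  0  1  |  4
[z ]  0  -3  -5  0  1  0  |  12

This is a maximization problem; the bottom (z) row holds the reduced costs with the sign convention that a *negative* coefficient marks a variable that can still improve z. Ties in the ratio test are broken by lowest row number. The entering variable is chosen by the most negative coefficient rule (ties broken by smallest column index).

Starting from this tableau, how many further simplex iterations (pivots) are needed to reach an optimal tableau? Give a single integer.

pivot: w in, x out → z = 27
pivot: y in, s1 out → z = 530/19
No improving column remains; optimal.

2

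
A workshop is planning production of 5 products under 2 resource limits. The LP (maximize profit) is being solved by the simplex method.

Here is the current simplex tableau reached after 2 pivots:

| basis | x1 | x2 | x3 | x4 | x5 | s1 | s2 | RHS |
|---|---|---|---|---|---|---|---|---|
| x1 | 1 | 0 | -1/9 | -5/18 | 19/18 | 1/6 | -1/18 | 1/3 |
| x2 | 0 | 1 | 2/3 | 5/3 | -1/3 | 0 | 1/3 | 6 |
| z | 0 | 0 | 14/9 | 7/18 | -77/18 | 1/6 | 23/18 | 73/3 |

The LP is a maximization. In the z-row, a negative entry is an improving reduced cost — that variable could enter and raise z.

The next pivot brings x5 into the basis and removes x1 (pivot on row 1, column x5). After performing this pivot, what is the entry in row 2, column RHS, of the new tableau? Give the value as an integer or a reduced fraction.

116/19

Pivot element is row 1, column x5: 19/18.
Normalize row 1: new (row 1, RHS) = (1/3)/(19/18) = 6/19.
row 2 ← row 2 − (-1/3)·(new row 1): 6 − (-1/3)·(6/19) = 116/19.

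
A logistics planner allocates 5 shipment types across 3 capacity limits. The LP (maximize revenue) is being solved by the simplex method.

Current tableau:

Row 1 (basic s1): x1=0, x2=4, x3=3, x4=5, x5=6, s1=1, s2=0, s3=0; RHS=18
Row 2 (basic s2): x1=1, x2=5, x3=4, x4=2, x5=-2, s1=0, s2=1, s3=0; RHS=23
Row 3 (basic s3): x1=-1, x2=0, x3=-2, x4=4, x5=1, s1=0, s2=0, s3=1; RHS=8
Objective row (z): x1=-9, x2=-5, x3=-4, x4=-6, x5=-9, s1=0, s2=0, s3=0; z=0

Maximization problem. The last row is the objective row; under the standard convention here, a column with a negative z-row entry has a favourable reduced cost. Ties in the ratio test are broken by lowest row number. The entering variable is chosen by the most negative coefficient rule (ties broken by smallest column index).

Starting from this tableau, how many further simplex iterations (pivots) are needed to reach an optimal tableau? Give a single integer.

2

pivot: x1 in, s2 out → z = 207
pivot: x5 in, s1 out → z = 288
No improving column remains; optimal.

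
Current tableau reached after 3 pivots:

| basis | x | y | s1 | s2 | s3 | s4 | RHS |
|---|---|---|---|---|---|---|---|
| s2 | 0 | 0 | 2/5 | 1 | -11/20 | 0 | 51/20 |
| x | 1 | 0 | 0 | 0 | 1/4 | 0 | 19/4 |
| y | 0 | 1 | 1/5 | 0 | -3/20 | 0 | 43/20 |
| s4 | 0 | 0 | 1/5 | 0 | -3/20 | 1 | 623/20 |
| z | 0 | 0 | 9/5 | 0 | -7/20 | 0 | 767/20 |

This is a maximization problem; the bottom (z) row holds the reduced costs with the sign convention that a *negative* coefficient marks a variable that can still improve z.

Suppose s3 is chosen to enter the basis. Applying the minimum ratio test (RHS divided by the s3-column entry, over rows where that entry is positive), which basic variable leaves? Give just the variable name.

Ratios: row 1 (s2): entry -11/20 ≤ 0, skip; row 2 (x): (19/4)/(1/4) = 19; row 3 (y): entry -3/20 ≤ 0, skip; row 4 (s4): entry -3/20 ≤ 0, skip.
Minimum ratio 19 is in the x row, so x leaves.

x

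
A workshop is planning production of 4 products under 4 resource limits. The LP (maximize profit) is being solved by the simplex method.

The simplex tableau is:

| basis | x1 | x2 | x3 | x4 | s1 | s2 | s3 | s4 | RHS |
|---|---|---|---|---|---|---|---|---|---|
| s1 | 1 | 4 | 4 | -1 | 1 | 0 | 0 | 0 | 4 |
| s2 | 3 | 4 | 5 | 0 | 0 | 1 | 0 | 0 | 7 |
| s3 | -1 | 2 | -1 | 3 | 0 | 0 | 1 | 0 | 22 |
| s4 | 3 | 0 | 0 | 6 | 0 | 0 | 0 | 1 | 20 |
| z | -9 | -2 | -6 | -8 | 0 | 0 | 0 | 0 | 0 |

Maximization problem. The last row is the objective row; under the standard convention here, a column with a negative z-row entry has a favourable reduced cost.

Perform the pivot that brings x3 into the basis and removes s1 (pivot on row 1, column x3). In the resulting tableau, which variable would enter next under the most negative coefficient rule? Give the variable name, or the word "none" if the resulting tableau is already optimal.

x4

Pivot element 4. New z-row = old z-row − (-6)·(row 1/4).
Updated z-row coefficients: x1: -15/2, x2: 4, x3: 0, x4: -19/2, s1: 3/2, s2: 0, s3: 0, s4: 0.
The most negative is -19/2 in column x4, so x4 would enter next.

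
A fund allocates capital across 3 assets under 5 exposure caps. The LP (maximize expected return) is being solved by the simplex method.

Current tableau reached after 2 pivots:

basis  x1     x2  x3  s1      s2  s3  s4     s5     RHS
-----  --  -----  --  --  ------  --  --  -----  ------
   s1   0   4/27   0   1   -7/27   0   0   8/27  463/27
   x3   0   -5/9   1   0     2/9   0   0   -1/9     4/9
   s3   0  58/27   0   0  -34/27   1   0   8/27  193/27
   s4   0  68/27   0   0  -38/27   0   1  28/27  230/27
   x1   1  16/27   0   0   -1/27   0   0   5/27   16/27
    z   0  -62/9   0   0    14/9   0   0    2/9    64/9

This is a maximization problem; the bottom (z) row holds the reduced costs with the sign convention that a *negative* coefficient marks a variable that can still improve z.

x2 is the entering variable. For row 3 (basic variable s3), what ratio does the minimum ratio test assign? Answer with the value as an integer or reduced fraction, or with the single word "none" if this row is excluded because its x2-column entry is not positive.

Ratio = RHS / (x2 entry) = (193/27) / (58/27) = 193/58.

193/58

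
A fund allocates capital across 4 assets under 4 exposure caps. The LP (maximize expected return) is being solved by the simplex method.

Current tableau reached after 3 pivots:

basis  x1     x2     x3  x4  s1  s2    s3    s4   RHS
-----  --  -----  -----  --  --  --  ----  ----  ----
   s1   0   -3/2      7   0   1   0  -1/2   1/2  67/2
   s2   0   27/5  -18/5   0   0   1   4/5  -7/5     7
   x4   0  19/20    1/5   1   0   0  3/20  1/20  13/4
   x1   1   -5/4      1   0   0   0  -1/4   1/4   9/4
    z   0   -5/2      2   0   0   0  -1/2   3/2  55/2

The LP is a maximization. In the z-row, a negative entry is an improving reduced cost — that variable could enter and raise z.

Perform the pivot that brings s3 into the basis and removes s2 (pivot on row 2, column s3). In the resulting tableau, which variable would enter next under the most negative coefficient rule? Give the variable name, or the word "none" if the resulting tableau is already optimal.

Pivot element 4/5. New z-row = old z-row − (-1/2)·(row 2/(4/5)).
Updated z-row coefficients: x1: 0, x2: 7/8, x3: -1/4, x4: 0, s1: 0, s2: 5/8, s3: 0, s4: 5/8.
The most negative is -1/4 in column x3, so x3 would enter next.

x3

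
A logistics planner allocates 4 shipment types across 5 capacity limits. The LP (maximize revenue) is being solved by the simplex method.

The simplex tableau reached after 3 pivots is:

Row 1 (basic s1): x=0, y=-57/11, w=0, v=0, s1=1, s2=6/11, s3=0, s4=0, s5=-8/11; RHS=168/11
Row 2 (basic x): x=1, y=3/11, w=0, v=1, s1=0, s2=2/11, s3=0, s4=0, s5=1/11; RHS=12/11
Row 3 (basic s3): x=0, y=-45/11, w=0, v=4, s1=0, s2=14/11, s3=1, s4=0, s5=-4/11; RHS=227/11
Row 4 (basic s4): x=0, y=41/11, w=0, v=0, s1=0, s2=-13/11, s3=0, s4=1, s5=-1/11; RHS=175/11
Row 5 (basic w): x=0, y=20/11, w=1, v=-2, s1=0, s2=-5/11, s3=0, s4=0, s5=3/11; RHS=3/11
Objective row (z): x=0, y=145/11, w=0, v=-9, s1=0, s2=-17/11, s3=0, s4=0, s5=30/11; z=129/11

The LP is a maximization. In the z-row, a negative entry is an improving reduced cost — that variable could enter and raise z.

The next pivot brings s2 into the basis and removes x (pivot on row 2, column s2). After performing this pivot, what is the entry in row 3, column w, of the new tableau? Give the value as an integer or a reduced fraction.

0

Pivot element is row 2, column s2: 2/11.
Normalize row 2: new (row 2, w) = 0/(2/11) = 0.
row 3 ← row 3 − (14/11)·(new row 2): 0 − (14/11)·0 = 0.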